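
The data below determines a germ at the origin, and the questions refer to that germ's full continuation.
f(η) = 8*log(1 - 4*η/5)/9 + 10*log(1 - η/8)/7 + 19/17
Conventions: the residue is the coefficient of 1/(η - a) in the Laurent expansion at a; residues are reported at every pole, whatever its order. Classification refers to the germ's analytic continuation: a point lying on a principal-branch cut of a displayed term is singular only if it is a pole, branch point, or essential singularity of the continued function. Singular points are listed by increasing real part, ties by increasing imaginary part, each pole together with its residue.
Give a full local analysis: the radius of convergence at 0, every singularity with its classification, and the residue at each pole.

Branch term (8/9)*log(1 - η/(5/4)): its argument vanishes at η = 5/4, a logarithmic branch point, modulus 5/4.
Branch term (10/7)*log(1 - η/(8)): its argument vanishes at η = 8, a logarithmic branch point, modulus 8.
The radius of convergence is the smallest modulus among the singular points: 5/4.
List the singular points by increasing real part (a conjugate pair: the negative imaginary part first).

Radius of convergence at 0: 5/4.
At 5/4: a logarithmic branch point.
At 8: a logarithmic branch point.


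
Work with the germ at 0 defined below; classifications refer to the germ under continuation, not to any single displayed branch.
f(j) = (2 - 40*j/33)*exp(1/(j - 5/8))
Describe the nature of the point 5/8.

The point is an essential singularity.

The exponent 1/(j - (5/8)) has a pole at 5/8, so exp(1/(j - (5/8))) takes every nonzero value near it: an essential singularity (not a pole of any order).


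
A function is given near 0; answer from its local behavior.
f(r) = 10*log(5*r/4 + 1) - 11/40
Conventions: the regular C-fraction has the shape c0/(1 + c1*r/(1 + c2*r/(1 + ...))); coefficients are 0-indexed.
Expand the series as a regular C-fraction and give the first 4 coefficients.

The regular C-fraction coefficients are [-11/40, 500/11, -3945/88, -55/18936].

Taylor coefficients (expand at 0): a_0 = -11/40, a_1 = 25/2, a_2 = -125/16, a_3 = 625/96.
c0 = a_0 = -11/40. Peel one level at a time: if S = 1 + c*r/S' with S'(0) = 1, then c is the r-coefficient of S and S' = c*r/(S - 1).
S_1 = c0/f = 1 + (500/11)*r + (493125/242)*r^2 + ...; c1 = 500/11.
S_2 = c1*r/(S_1 - 1) = 1 + (-3945/88)*r + (-25/192)*r^2 + ...; c2 = -3945/88.
S_3 = c2*r/(S_2 - 1) = 1 + (-55/18936)*r + ...; c3 = -55/18936.


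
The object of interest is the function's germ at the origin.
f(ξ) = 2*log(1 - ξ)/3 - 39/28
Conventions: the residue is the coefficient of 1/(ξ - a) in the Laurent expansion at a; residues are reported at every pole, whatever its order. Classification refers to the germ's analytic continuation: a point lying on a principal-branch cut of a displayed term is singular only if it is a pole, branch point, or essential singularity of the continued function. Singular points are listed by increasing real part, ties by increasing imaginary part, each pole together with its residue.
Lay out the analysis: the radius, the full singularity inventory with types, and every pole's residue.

Radius of convergence at 0: 1.
At 1: a logarithmic branch point.

Branch term (2/3)*log(1 - ξ/(1)): its argument vanishes at ξ = 1, a logarithmic branch point, modulus 1.
The radius of convergence is the smallest modulus among the singular points: 1.


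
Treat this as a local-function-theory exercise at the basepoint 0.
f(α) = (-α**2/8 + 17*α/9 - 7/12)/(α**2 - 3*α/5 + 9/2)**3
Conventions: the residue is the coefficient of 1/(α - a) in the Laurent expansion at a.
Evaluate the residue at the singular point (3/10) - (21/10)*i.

The factor α**2 - 3*α/5 + 9/2 splits as (α - a)(α - a') with a = (3/10) - (21/10)*i, a' = (3/10) + (21/10)*i. At the order-3 pole a set g(α) = (α - a)^3*f(α) = [-α**2/8 + 17*α/9 - 7/12] / (α - a')^3.
Order-3 pole: residue = g''(a)/2; g''((3/10) - (21/10)*i) = -(15875/8168202)*i, so the residue is -(15875/16336404)*i.

The residue is -(15875/16336404)*i.


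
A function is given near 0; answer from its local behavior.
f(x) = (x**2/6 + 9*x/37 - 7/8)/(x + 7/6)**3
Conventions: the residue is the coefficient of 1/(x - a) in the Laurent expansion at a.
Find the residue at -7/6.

At the order-3 pole -7/6 set g(x) = (x - (-7/6))^3*f(x) = x**2/6 + 9*x/37 - 7/8.
Order-3 pole: residue = g''(a)/2; g''(-7/6) = 1/3, so the residue is 1/6.

The residue is 1/6.


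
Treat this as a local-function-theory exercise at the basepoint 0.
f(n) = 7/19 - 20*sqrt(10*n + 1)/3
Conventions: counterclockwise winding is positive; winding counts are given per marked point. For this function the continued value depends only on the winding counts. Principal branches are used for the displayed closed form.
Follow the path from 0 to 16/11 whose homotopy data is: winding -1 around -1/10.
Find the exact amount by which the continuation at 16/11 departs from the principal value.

The rational part is single-valued and drops out of the difference; each branch term changes only by its own monodromy.
(-20/3)*sqrt(1 - n/(-1/10)): winding -1 is odd, the square root flips sign, contributing -2*(-20/3)*sqrt(1 - (16/11)/(-1/10)) = -2*(-20/3)*sqrt(171/11) = (40/11)*sqrt(209).
Summing the contributions at n = 16/11 gives (40/11)*sqrt(209).

Continued minus principal equals (40/11)*sqrt(209).


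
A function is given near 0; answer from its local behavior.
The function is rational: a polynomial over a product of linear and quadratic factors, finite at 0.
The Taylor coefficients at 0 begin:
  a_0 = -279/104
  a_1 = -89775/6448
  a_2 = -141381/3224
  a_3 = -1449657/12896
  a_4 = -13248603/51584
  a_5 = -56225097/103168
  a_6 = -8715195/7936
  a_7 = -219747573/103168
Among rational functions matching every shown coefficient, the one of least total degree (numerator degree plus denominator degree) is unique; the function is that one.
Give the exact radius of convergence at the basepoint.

The radius of convergence is 2/3.

No rational of total degree below 5 reproduces all 8 coefficients; solving the [2/3] Pade equations on them gives f(d) = (-8*d**2/39 + 17*d/31 + 31/39)/(d - 2/3)**3, whose expansion matches every shown term.
Denominator factor (d - 2/3)^3: pole of order 3 at 2/3, modulus 2/3.
The radius of convergence is the smallest modulus among the singular points: 2/3.


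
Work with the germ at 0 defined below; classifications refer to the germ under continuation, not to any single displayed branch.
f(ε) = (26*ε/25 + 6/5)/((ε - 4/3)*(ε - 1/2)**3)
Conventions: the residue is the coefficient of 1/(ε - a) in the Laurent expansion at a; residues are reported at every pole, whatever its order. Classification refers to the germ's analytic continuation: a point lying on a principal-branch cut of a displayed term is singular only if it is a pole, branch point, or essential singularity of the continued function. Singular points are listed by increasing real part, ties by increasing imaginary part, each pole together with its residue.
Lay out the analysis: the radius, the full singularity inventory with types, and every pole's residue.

Denominator factor (ε - 1/2)^3: pole of order 3 at 1/2, modulus 1/2.
Denominator factor (ε - 4/3): pole of order 1 at 4/3, modulus 4/3.
The radius of convergence is the smallest modulus among the singular points: 1/2.
At the order-3 pole 1/2 set g(ε) = (ε - (1/2))^3*f(ε) = (26*ε/25 + 6/5)/(ε - 4/3).
Order-3 pole: residue = g''(a)/2; g''(1/2) = -27936/3125, so the residue is -13968/3125.
At the order-1 pole 4/3 set g(ε) = (ε - (4/3))*f(ε) = (26*ε/25 + 6/5)/(ε - 1/2)**3.
Simple pole: residue = g(a) at a = 4/3, which is 13968/3125.
List the singular points by increasing real part (a conjugate pair: the negative imaginary part first).

Radius of convergence at 0: 1/2.
At 1/2: a pole of order 3; residue -13968/3125.
At 4/3: a pole of order 1; residue 13968/3125.


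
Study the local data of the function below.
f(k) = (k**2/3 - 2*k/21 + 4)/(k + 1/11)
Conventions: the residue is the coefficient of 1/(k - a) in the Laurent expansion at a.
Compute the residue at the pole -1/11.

The residue is 10193/2541.

At the order-1 pole -1/11 set g(k) = (k - (-1/11))*f(k) = k**2/3 - 2*k/21 + 4.
Simple pole: residue = g(a) at a = -1/11, which is 10193/2541.


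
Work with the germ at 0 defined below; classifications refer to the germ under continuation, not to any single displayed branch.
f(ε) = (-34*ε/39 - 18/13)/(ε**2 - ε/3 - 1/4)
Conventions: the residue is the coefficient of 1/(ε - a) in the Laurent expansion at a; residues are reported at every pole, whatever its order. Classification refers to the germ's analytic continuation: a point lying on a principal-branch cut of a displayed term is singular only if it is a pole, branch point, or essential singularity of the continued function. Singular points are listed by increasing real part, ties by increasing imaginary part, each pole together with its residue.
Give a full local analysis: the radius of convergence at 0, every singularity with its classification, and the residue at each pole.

Radius of convergence at 0: -1/6 + (1/6)*sqrt(10).
At 1/6 - (1/6)*sqrt(10): a pole of order 1; residue -17/39 + (179/390)*sqrt(10).
At 1/6 + (1/6)*sqrt(10): a pole of order 1; residue -17/39 - (179/390)*sqrt(10).

Denominator factor (ε**2 - ε/3 - 1/4): discriminant 10/9, real irrational roots 1/6 + (1/6)*sqrt(10) and 1/6 - (1/6)*sqrt(10); poles of order 1, moduli 1/6 + (1/6)*sqrt(10) and -1/6 + (1/6)*sqrt(10).
The radius of convergence is the smallest modulus among the singular points: -1/6 + (1/6)*sqrt(10).
The factor ε**2 - ε/3 - 1/4 splits as (ε - a)(ε - a') with a = 1/6 - (1/6)*sqrt(10), a' = 1/6 + (1/6)*sqrt(10). At the order-1 pole a set g(ε) = (ε - a)*f(ε) = [-34*ε/39 - 18/13] / (ε - a').
Simple pole: residue = g(a) at a = 1/6 - (1/6)*sqrt(10), which is -17/39 + (179/390)*sqrt(10).
The factor ε**2 - ε/3 - 1/4 splits as (ε - a)(ε - a') with a = 1/6 + (1/6)*sqrt(10), a' = 1/6 - (1/6)*sqrt(10). At the order-1 pole a set g(ε) = (ε - a)*f(ε) = [-34*ε/39 - 18/13] / (ε - a').
Simple pole: residue = g(a) at a = 1/6 + (1/6)*sqrt(10), which is -17/39 - (179/390)*sqrt(10).
List the singular points by increasing real part (a conjugate pair: the negative imaginary part first).


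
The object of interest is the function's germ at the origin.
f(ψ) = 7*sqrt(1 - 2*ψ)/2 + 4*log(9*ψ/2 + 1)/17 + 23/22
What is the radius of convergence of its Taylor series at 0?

Branch term (4/17)*log(1 - ψ/(-2/9)): its argument vanishes at ψ = -2/9, a logarithmic branch point, modulus 2/9.
Branch term (7/2)*sqrt(1 - ψ/(1/2)): its argument vanishes at ψ = 1/2, a square-root branch point, modulus 1/2.
The radius of convergence is the smallest modulus among the singular points: 2/9.

The radius of convergence is 2/9.


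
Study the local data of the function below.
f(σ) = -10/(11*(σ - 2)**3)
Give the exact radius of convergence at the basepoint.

The radius of convergence is 2.

Denominator factor (σ - 2)^3: pole of order 3 at 2, modulus 2.
The radius of convergence is the smallest modulus among the singular points: 2.


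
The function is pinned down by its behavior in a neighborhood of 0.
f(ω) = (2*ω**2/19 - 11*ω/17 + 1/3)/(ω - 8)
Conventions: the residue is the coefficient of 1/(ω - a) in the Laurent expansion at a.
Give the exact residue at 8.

At the order-1 pole 8 set g(ω) = (ω - (8))*f(ω) = 2*ω**2/19 - 11*ω/17 + 1/3.
Simple pole: residue = g(a) at a = 8, which is 1835/969.

The residue is 1835/969.


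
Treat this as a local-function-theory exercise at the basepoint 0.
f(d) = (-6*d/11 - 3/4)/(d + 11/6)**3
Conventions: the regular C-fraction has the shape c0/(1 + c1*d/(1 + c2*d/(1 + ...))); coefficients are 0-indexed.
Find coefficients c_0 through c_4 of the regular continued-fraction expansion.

Taylor coefficients (expand at 0): a_0 = -162/1331, a_1 = 1620/14641, a_2 = -11664/161051, a_3 = 69984/1771561, a_4 = -349920/19487171.
c0 = a_0 = -162/1331. Peel one level at a time: if S = 1 + c*d/S' with S'(0) = 1, then c is the d-coefficient of S and S' = c*d/(S - 1).
S_1 = c0/f = 1 + (10/11)*d + (28/121)*d^2 + ...; c1 = 10/11.
S_2 = c1*d/(S_1 - 1) = 1 + (-14/55)*d + (216/3025)*d^2 + ...; c2 = -14/55.
S_3 = c2*d/(S_2 - 1) = 1 + (108/385)*d + (-108/5929)*d^2 + ...; c3 = 108/385.
S_4 = c3*d/(S_3 - 1) = 1 + (5/77)*d + ...; c4 = 5/77.

The regular C-fraction coefficients are [-162/1331, 10/11, -14/55, 108/385, 5/77].


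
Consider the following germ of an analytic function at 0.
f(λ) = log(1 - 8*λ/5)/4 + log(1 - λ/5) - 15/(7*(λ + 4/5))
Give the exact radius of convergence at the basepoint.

Denominator factor (λ + 4/5): pole of order 1 at -4/5, modulus 4/5.
Branch term (1/4)*log(1 - λ/(5/8)): its argument vanishes at λ = 5/8, a logarithmic branch point, modulus 5/8.
Branch term (1)*log(1 - λ/(5)): its argument vanishes at λ = 5, a logarithmic branch point, modulus 5.
The radius of convergence is the smallest modulus among the singular points: 5/8.

The radius of convergence is 5/8.


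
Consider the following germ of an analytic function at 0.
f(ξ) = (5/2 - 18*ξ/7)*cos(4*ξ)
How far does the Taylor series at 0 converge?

The radius of convergence is infinite.

The factor cos(4*ξ) is entire and contributes no finite singular point.
The polynomial part has no poles.
No finite singular points: the Taylor series at 0 converges everywhere.


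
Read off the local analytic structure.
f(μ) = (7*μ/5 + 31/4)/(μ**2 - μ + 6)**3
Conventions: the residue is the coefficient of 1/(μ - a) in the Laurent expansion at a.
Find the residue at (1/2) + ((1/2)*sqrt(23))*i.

The residue is -((507/121670)*sqrt(23))*i.

The factor μ**2 - μ + 6 splits as (μ - a)(μ - a') with a = (1/2) + ((1/2)*sqrt(23))*i, a' = (1/2) - ((1/2)*sqrt(23))*i. At the order-3 pole a set g(μ) = (μ - a)^3*f(μ) = [7*μ/5 + 31/4] / (μ - a')^3.
Order-3 pole: residue = g''(a)/2; g''((1/2) + ((1/2)*sqrt(23))*i) = -((507/60835)*sqrt(23))*i, so the residue is -((507/121670)*sqrt(23))*i.


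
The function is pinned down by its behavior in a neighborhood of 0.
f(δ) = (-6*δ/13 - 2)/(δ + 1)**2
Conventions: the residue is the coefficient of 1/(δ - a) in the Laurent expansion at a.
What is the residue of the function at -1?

At the order-2 pole -1 set g(δ) = (δ - (-1))^2*f(δ) = -6*δ/13 - 2.
Order-2 pole: residue = g'(a); g'(-1) = -6/13, so the residue is -6/13.

The residue is -6/13.


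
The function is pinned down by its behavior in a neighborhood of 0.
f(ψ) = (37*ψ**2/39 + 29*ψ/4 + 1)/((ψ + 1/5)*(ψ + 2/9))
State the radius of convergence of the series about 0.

Denominator factor (ψ + 1/5): pole of order 1 at -1/5, modulus 1/5.
Denominator factor (ψ + 2/9): pole of order 1 at -2/9, modulus 2/9.
The radius of convergence is the smallest modulus among the singular points: 1/5.

The radius of convergence is 1/5.


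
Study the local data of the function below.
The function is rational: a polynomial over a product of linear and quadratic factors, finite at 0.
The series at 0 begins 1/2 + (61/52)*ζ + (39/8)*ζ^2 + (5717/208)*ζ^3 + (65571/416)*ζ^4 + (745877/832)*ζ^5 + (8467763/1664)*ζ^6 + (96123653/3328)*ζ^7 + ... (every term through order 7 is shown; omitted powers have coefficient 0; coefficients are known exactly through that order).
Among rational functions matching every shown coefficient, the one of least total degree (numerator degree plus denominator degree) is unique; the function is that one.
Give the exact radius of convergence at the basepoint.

The radius of convergence is -11/4 + (1/4)*sqrt(137).

No rational of total degree below 5 reproduces all 8 coefficients; solving the [1/4] Pade equations on them gives f(ζ) = (27*ζ/13 - 1/2)/((ζ**2 - ζ + 1)*(ζ**2 + 11*ζ/2 - 1)), whose expansion matches every shown term.
Denominator factor (ζ**2 - ζ + 1): discriminant -3, complex-conjugate roots (1/2) + ((1/2)*sqrt(3))*i and (1/2) - ((1/2)*sqrt(3))*i; poles of order 1, moduli 1 and 1.
Denominator factor (ζ**2 + 11*ζ/2 - 1): discriminant 137/4, real irrational roots -11/4 + (1/4)*sqrt(137) and -11/4 - (1/4)*sqrt(137); poles of order 1, moduli -11/4 + (1/4)*sqrt(137) and 11/4 + (1/4)*sqrt(137).
The radius of convergence is the smallest modulus among the singular points: -11/4 + (1/4)*sqrt(137).


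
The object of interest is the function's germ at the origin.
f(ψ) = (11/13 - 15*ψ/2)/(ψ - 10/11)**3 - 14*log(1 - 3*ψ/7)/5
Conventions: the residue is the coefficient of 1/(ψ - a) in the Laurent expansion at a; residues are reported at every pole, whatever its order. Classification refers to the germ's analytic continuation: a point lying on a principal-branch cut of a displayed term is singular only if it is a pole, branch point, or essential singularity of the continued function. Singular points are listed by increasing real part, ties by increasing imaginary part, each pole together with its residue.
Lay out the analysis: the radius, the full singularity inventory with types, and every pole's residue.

Radius of convergence at 0: 10/11.
At 10/11: a pole of order 3; residue 0.
At 7/3: a logarithmic branch point.

Denominator factor (ψ - 10/11)^3: pole of order 3 at 10/11, modulus 10/11.
Branch term (-14/5)*log(1 - ψ/(7/3)): its argument vanishes at ψ = 7/3, a logarithmic branch point, modulus 7/3.
The radius of convergence is the smallest modulus among the singular points: 10/11.
The branch term is analytic at 10/11 and contributes nothing to the residue; only the rational part matters.
At the order-3 pole 10/11 set g(ψ) = (ψ - (10/11))^3*(rational part) = 11/13 - 15*ψ/2.
Order-3 pole: residue = g''(a)/2; g''(10/11) = 0, so the residue is 0.
List the singular points by increasing real part (a conjugate pair: the negative imaginary part first).


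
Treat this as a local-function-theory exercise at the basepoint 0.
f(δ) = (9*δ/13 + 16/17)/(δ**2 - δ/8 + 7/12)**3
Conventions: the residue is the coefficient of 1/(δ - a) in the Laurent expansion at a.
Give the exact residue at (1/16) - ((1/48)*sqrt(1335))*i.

The factor δ**2 - δ/8 + 7/12 splits as (δ - a)(δ - a') with a = (1/16) - ((1/48)*sqrt(1335))*i, a' = (1/16) + ((1/48)*sqrt(1335))*i. At the order-3 pole a set g(δ) = (δ - a)^3*f(δ) = [9*δ/13 + 16/17] / (δ - a')^3.
Order-3 pole: residue = g''(a)/2; g''((1/16) - ((1/48)*sqrt(1335))*i) = ((769941504/19474768625)*sqrt(1335))*i, so the residue is ((384970752/19474768625)*sqrt(1335))*i.

The residue is ((384970752/19474768625)*sqrt(1335))*i.


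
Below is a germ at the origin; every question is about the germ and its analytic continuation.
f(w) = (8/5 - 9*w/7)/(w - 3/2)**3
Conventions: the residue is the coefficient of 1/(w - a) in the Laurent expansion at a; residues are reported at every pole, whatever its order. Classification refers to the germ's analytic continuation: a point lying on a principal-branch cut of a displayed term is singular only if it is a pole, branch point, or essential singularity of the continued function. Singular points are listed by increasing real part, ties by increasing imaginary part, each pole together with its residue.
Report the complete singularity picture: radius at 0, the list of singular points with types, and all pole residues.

Denominator factor (w - 3/2)^3: pole of order 3 at 3/2, modulus 3/2.
The radius of convergence is the smallest modulus among the singular points: 3/2.
At the order-3 pole 3/2 set g(w) = (w - (3/2))^3*f(w) = 8/5 - 9*w/7.
Order-3 pole: residue = g''(a)/2; g''(3/2) = 0, so the residue is 0.

Radius of convergence at 0: 3/2.
At 3/2: a pole of order 3; residue 0.


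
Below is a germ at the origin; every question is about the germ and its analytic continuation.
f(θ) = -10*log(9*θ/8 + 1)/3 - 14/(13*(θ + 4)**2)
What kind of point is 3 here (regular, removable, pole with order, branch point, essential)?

The point is a regular point.

Denominator factors: θ + 4 = 7 at θ = 3 — none vanishes.
Branch term log(1 - θ/(-8/9)): argument at 3 is 35/8, nonzero, so 3 is not its branch point (a point on a principal cut is still regular for the continued germ).
So the germ continues analytically to 3.


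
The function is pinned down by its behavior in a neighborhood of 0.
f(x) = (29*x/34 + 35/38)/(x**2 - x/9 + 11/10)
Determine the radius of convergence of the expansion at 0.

The radius of convergence is (1/10)*sqrt(110).

Denominator factor (x**2 - x/9 + 11/10): discriminant -1777/405, complex-conjugate roots (1/18) + ((1/90)*sqrt(8885))*i and (1/18) - ((1/90)*sqrt(8885))*i; poles of order 1, moduli (1/10)*sqrt(110) and (1/10)*sqrt(110).
The radius of convergence is the smallest modulus among the singular points: (1/10)*sqrt(110).


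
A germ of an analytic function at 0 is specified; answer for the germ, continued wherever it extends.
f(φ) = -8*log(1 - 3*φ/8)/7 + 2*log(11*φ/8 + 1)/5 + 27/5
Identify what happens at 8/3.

The point is a logarithmic branch point.

The term (-8/7)*log(1 - φ/(8/3)) has argument 1 - 8/3/(8/3) = 0 at 8/3: a logarithmic (infinitely-sheeted) branch point; the remaining terms are analytic or single-valued there.


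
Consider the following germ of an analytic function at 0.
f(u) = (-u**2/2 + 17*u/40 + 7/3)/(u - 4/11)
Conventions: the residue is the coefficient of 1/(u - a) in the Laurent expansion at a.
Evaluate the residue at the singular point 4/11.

The residue is 8791/3630.

At the order-1 pole 4/11 set g(u) = (u - (4/11))*f(u) = -u**2/2 + 17*u/40 + 7/3.
Simple pole: residue = g(a) at a = 4/11, which is 8791/3630.


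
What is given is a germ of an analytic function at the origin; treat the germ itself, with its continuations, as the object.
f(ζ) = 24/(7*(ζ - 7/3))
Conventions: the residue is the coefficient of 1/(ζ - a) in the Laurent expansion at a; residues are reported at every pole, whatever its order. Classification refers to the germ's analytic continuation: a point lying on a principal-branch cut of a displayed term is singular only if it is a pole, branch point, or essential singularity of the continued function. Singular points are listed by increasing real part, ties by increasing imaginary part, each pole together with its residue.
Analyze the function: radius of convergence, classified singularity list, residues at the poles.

Denominator factor (ζ - 7/3): pole of order 1 at 7/3, modulus 7/3.
The radius of convergence is the smallest modulus among the singular points: 7/3.
At the order-1 pole 7/3 set g(ζ) = (ζ - (7/3))*f(ζ) = 24/7.
Simple pole: residue = g(a) at a = 7/3, which is 24/7.

Radius of convergence at 0: 7/3.
At 7/3: a pole of order 1; residue 24/7.


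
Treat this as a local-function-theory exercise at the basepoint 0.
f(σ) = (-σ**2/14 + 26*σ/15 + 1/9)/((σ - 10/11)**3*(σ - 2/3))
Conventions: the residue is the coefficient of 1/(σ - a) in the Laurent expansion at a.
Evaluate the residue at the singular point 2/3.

The residue is -1553277/17920.

At the order-1 pole 2/3 set g(σ) = (σ - (2/3))*f(σ) = (-σ**2/14 + 26*σ/15 + 1/9)/(σ - 10/11)**3.
Simple pole: residue = g(a) at a = 2/3, which is -1553277/17920.


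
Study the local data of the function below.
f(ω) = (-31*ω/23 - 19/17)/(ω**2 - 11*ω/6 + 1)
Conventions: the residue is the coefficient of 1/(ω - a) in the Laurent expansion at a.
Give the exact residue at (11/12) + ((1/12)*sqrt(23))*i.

The factor ω**2 - 11*ω/6 + 1 splits as (ω - a)(ω - a') with a = (11/12) + ((1/12)*sqrt(23))*i, a' = (11/12) - ((1/12)*sqrt(23))*i. At the order-1 pole a set g(ω) = (ω - a)*f(ω) = [-31*ω/23 - 19/17] / (ω - a').
Simple pole: residue = g(a) at a = (11/12) + ((1/12)*sqrt(23))*i, which is (-31/46) + ((11041/17986)*sqrt(23))*i.

The residue is (-31/46) + ((11041/17986)*sqrt(23))*i.


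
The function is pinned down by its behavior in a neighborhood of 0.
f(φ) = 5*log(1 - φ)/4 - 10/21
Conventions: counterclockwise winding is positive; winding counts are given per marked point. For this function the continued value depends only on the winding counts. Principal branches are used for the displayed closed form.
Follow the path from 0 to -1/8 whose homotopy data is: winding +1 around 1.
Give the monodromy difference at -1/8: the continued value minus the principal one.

The rational part is single-valued and drops out of the difference; each branch term changes only by its own monodromy.
(5/4)*log(1 - φ/(1)): each positive loop around 1 adds 2*pi*i to the log, so winding +1 contributes (5/4)*(1)*2*pi*i = (5/2)*pi*i.
Summing the contributions at φ = -1/8 gives (5/2)*pi*i.

Continued minus principal equals (5/2)*pi*i.


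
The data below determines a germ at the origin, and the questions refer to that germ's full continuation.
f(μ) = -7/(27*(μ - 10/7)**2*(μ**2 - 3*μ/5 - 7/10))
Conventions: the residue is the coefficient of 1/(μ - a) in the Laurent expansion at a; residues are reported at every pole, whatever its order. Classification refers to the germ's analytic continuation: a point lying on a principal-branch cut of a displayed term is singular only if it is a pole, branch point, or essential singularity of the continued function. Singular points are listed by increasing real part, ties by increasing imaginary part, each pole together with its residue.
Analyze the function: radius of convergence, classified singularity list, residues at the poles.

Denominator factor (μ**2 - 3*μ/5 - 7/10): discriminant 79/25, real irrational roots 3/10 + (1/10)*sqrt(79) and 3/10 - (1/10)*sqrt(79); poles of order 1, moduli 3/10 + (1/10)*sqrt(79) and -3/10 + (1/10)*sqrt(79).
Denominator factor (μ - 10/7)^2: pole of order 2 at 10/7, modulus 10/7.
The radius of convergence is the smallest modulus among the singular points: -3/10 + (1/10)*sqrt(79).
The factor μ**2 - 3*μ/5 - 7/10 splits as (μ - a)(μ - a') with a = 3/10 - (1/10)*sqrt(79), a' = 3/10 + (1/10)*sqrt(79). At the order-1 pole a set g(μ) = (μ - a)*f(μ) = [-7/(27*(μ - 10/7)**2)] / (μ - a').
Simple pole: residue = g(a) at a = 3/10 - (1/10)*sqrt(79), which is -24010/19197 + (219520/1516563)*sqrt(79).
The factor μ**2 - 3*μ/5 - 7/10 splits as (μ - a)(μ - a') with a = 3/10 + (1/10)*sqrt(79), a' = 3/10 - (1/10)*sqrt(79). At the order-1 pole a set g(μ) = (μ - a)*f(μ) = [-7/(27*(μ - 10/7)**2)] / (μ - a').
Simple pole: residue = g(a) at a = 3/10 + (1/10)*sqrt(79), which is -24010/19197 - (219520/1516563)*sqrt(79).
At the order-2 pole 10/7 set g(μ) = (μ - (10/7))^2*f(μ) = -7/(27*(μ**2 - 3*μ/5 - 7/10)).
Order-2 pole: residue = g'(a); g'(10/7) = 48020/19197, so the residue is 48020/19197.
List the singular points by increasing real part (a conjugate pair: the negative imaginary part first).

Radius of convergence at 0: -3/10 + (1/10)*sqrt(79).
At 3/10 - (1/10)*sqrt(79): a pole of order 1; residue -24010/19197 + (219520/1516563)*sqrt(79).
At 3/10 + (1/10)*sqrt(79): a pole of order 1; residue -24010/19197 - (219520/1516563)*sqrt(79).
At 10/7: a pole of order 2; residue 48020/19197.


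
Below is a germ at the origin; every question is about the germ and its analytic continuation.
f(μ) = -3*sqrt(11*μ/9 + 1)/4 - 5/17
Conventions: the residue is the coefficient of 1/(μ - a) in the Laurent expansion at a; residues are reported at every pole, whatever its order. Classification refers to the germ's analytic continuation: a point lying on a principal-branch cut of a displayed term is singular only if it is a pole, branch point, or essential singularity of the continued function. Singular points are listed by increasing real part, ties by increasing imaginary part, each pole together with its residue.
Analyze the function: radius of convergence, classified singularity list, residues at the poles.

Branch term (-3/4)*sqrt(1 - μ/(-9/11)): its argument vanishes at μ = -9/11, a square-root branch point, modulus 9/11.
The radius of convergence is the smallest modulus among the singular points: 9/11.

Radius of convergence at 0: 9/11.
At -9/11: an algebraic (square-root) branch point.


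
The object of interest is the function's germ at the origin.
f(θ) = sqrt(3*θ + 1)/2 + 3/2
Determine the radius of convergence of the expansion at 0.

Branch term (1/2)*sqrt(1 - θ/(-1/3)): its argument vanishes at θ = -1/3, a square-root branch point, modulus 1/3.
The radius of convergence is the smallest modulus among the singular points: 1/3.

The radius of convergence is 1/3.


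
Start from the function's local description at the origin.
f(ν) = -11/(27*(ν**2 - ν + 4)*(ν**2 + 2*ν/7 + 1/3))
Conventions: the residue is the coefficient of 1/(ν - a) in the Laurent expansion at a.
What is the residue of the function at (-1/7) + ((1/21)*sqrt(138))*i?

The factor ν**2 + 2*ν/7 + 1/3 splits as (ν - a)(ν - a') with a = (-1/7) + ((1/21)*sqrt(138))*i, a' = (-1/7) - ((1/21)*sqrt(138))*i. At the order-1 pole a set g(ν) = (ν - a)*f(ν) = [-11/(27*(ν**2 - ν + 4))] / (ν - a').
Simple pole: residue = g(a) at a = (-1/7) + ((1/21)*sqrt(138))*i, which is (-231/13532) + ((21791/2801124)*sqrt(138))*i.

The residue is (-231/13532) + ((21791/2801124)*sqrt(138))*i.


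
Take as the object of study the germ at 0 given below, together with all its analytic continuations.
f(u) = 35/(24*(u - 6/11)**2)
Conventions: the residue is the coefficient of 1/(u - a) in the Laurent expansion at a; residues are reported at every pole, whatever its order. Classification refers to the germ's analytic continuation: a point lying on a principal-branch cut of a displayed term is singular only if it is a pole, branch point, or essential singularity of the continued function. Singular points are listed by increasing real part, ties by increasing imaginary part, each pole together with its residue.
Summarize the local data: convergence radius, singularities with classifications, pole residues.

Radius of convergence at 0: 6/11.
At 6/11: a pole of order 2; residue 0.

Denominator factor (u - 6/11)^2: pole of order 2 at 6/11, modulus 6/11.
The radius of convergence is the smallest modulus among the singular points: 6/11.
At the order-2 pole 6/11 set g(u) = (u - (6/11))^2*f(u) = 35/24.
Order-2 pole: residue = g'(a); g'(6/11) = 0, so the residue is 0.


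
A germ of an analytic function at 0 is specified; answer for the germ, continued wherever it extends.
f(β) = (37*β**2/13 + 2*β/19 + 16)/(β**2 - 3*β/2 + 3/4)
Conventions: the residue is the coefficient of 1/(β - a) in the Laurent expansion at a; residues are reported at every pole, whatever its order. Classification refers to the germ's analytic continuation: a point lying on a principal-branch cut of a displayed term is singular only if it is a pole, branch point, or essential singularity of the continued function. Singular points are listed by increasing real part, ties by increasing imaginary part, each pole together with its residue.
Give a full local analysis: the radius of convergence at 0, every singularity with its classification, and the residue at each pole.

Radius of convergence at 0: (1/2)*sqrt(3).
At (3/4) - ((1/4)*sqrt(3))*i: a pole of order 1; residue (2161/988) + ((33881/2964)*sqrt(3))*i.
At (3/4) + ((1/4)*sqrt(3))*i: a pole of order 1; residue (2161/988) - ((33881/2964)*sqrt(3))*i.

Denominator factor (β**2 - 3*β/2 + 3/4): discriminant -3/4, complex-conjugate roots (3/4) + ((1/4)*sqrt(3))*i and (3/4) - ((1/4)*sqrt(3))*i; poles of order 1, moduli (1/2)*sqrt(3) and (1/2)*sqrt(3).
The radius of convergence is the smallest modulus among the singular points: (1/2)*sqrt(3).
The factor β**2 - 3*β/2 + 3/4 splits as (β - a)(β - a') with a = (3/4) - ((1/4)*sqrt(3))*i, a' = (3/4) + ((1/4)*sqrt(3))*i. At the order-1 pole a set g(β) = (β - a)*f(β) = [37*β**2/13 + 2*β/19 + 16] / (β - a').
Simple pole: residue = g(a) at a = (3/4) - ((1/4)*sqrt(3))*i, which is (2161/988) + ((33881/2964)*sqrt(3))*i.
The factor β**2 - 3*β/2 + 3/4 splits as (β - a)(β - a') with a = (3/4) + ((1/4)*sqrt(3))*i, a' = (3/4) - ((1/4)*sqrt(3))*i. At the order-1 pole a set g(β) = (β - a)*f(β) = [37*β**2/13 + 2*β/19 + 16] / (β - a').
Simple pole: residue = g(a) at a = (3/4) + ((1/4)*sqrt(3))*i, which is (2161/988) - ((33881/2964)*sqrt(3))*i.
List the singular points by increasing real part (a conjugate pair: the negative imaginary part first).


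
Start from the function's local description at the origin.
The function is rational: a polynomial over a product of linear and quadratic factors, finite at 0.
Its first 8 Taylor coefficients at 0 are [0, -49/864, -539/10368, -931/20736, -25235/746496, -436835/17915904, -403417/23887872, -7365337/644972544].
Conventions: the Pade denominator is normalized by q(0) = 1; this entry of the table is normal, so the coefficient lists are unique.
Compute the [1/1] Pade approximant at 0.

Taylor coefficients needed (read off): a_0 = 0, a_1 = -49/864, a_2 = -539/10368.
Write the denominator as Q(d) = 1 + q1*d. Requiring Q*f - P = O(d^3) with deg P <= 1 kills the coefficients of d^2..d^2 in Q*f:
  d^2: a_2 + q1*a_1 = 0, i.e. -539/10368 + (-49/864)*q1 = 0.
Solving this linear system: q1 = -11/12.
The numerator is Q*f truncated at degree 1: P0 = a_0 = 0; P1 = a_1 + q1*a_0 = -49/864.

The Pade approximant has numerator coefficients [0, -49/864]; denominator coefficients [1, -11/12].


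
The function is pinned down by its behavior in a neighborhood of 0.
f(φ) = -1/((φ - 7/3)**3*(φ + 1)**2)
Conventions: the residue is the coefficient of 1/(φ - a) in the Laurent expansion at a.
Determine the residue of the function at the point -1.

The residue is 243/10000.

At the order-2 pole -1 set g(φ) = (φ - (-1))^2*f(φ) = -1/(φ - 7/3)**3.
Order-2 pole: residue = g'(a); g'(-1) = 243/10000, so the residue is 243/10000.


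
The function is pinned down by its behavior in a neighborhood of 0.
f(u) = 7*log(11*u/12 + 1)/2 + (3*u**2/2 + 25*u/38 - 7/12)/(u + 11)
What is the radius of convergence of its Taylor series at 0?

The radius of convergence is 12/11.

Denominator factor (u + 11): pole of order 1 at -11, modulus 11.
Branch term (7/2)*log(1 - u/(-12/11)): its argument vanishes at u = -12/11, a logarithmic branch point, modulus 12/11.
The radius of convergence is the smallest modulus among the singular points: 12/11.


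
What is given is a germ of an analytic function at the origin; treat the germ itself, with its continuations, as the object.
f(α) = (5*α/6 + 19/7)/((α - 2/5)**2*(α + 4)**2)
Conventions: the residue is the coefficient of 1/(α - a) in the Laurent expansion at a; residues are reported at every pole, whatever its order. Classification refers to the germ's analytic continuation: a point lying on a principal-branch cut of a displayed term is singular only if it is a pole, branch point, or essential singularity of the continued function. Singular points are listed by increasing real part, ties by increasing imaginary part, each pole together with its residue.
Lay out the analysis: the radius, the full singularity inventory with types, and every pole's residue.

Denominator factor (α + 4)^2: pole of order 2 at -4, modulus 4.
Denominator factor (α - 2/5)^2: pole of order 2 at 2/5, modulus 2/5.
The radius of convergence is the smallest modulus among the singular points: 2/5.
At the order-2 pole -4 set g(α) = (α - (-4))^2*f(α) = (5*α/6 + 19/7)/(α - 2/5)**2.
Order-2 pole: residue = g'(a); g'(-4) = 2125/74536, so the residue is 2125/74536.
At the order-2 pole 2/5 set g(α) = (α - (2/5))^2*f(α) = (5*α/6 + 19/7)/(α + 4)**2.
Order-2 pole: residue = g'(a); g'(2/5) = -2125/74536, so the residue is -2125/74536.
List the singular points by increasing real part (a conjugate pair: the negative imaginary part first).

Radius of convergence at 0: 2/5.
At -4: a pole of order 2; residue 2125/74536.
At 2/5: a pole of order 2; residue -2125/74536.


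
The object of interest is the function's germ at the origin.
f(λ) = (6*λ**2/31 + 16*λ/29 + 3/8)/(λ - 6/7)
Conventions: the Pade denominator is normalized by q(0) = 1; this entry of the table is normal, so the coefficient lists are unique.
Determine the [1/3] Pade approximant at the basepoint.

The Pade approximant has numerator coefficients [-7/16, -1185592366/2744545413]; denominator coefficients [1, -312413525/189278994, 23985088/31546499, -260837832/977941469].

Taylor coefficients needed (expand at 0): a_0 = -7/16, a_1 = -1071/928, a_2 = -90461/57536, a_3 = -633227/345216, a_4 = -4432589/2071296.
Write the denominator as Q(λ) = 1 + q1*λ + q2*λ^2 + q3*λ^3. Requiring Q*f - P = O(λ^5) with deg P <= 1 kills the coefficients of λ^2..λ^4 in Q*f:
  λ^2: a_2 + q1*a_1 + q2*a_0 = 0, i.e. -90461/57536 + (-1071/928)*q1 + (-7/16)*q2 = 0.
  λ^3: a_3 + q1*a_2 + q2*a_1 + q3*a_0 = 0, i.e. -633227/345216 + (-90461/57536)*q1 + (-1071/928)*q2 + (-7/16)*q3 = 0.
  λ^4: a_4 + q1*a_3 + q2*a_2 + q3*a_1 = 0, i.e. -4432589/2071296 + (-633227/345216)*q1 + (-90461/57536)*q2 + (-1071/928)*q3 = 0.
Solving this linear system: q1 = -312413525/189278994, q2 = 23985088/31546499, q3 = -260837832/977941469.
The numerator is Q*f truncated at degree 1: P0 = a_0 = -7/16; P1 = a_1 + q1*a_0 = -1185592366/2744545413.


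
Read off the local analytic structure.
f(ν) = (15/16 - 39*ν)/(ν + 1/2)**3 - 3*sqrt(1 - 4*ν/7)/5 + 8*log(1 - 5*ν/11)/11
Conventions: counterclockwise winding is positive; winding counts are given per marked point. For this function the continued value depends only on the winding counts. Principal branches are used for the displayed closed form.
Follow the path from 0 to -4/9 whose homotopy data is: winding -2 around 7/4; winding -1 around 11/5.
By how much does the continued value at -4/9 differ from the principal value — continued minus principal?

The rational part is single-valued and drops out of the difference; each branch term changes only by its own monodromy.
(-3/5)*sqrt(1 - ν/(7/4)): winding -2 is even, the square root returns to the same sheet, contribution 0.
(8/11)*log(1 - ν/(11/5)): each positive loop around 11/5 adds 2*pi*i to the log, so winding -1 contributes (8/11)*(-1)*2*pi*i = -(16/11)*pi*i.
Summing the contributions at ν = -4/9 gives -(16/11)*pi*i.

Continued minus principal equals -(16/11)*pi*i.


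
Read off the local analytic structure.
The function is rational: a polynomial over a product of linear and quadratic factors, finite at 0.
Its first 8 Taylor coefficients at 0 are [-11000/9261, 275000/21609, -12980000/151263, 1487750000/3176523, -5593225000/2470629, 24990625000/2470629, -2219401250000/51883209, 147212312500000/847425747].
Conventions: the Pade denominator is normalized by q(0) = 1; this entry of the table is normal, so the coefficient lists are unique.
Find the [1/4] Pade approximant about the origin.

The Pade approximant has numerator coefficients [-11000/9261, 550000/1287279]; denominator coefficients [1, 10075/973, 263565/6811, 20875/343, 1591900/47677].

Taylor coefficients needed (read off): a_0 = -11000/9261, a_1 = 275000/21609, a_2 = -12980000/151263, a_3 = 1487750000/3176523, a_4 = -5593225000/2470629, a_5 = 24990625000/2470629.
Write the denominator as Q(v) = 1 + q1*v + q2*v^2 + q3*v^3 + q4*v^4. Requiring Q*f - P = O(v^6) with deg P <= 1 kills the coefficients of v^2..v^5 in Q*f:
  v^2: a_2 + q1*a_1 + q2*a_0 = 0, i.e. -12980000/151263 + (275000/21609)*q1 + (-11000/9261)*q2 = 0.
  v^3: a_3 + q1*a_2 + q2*a_1 + q3*a_0 = 0, i.e. 1487750000/3176523 + (-12980000/151263)*q1 + (275000/21609)*q2 + (-11000/9261)*q3 = 0.
  v^4: a_4 + q1*a_3 + q2*a_2 + q3*a_1 + q4*a_0 = 0, i.e. -5593225000/2470629 + (1487750000/3176523)*q1 + (-12980000/151263)*q2 + (275000/21609)*q3 + (-11000/9261)*q4 = 0.
  v^5: a_5 + q1*a_4 + q2*a_3 + q3*a_2 + q4*a_1 = 0, i.e. 24990625000/2470629 + (-5593225000/2470629)*q1 + (1487750000/3176523)*q2 + (-12980000/151263)*q3 + (275000/21609)*q4 = 0.
Solving this linear system: q1 = 10075/973, q2 = 263565/6811, q3 = 20875/343, q4 = 1591900/47677.
The numerator is Q*f truncated at degree 1: P0 = a_0 = -11000/9261; P1 = a_1 + q1*a_0 = 550000/1287279.


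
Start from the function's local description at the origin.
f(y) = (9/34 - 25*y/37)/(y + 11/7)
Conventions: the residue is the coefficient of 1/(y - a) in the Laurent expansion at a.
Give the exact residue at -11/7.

The residue is 11681/8806.

At the order-1 pole -11/7 set g(y) = (y - (-11/7))*f(y) = 9/34 - 25*y/37.
Simple pole: residue = g(a) at a = -11/7, which is 11681/8806.


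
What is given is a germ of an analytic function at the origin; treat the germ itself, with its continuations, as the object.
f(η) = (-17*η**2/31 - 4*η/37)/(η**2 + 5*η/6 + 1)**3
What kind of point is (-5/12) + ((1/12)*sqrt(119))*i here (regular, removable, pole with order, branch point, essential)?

The denominator factor η**2 + 5*η/6 + 1 vanishes at (-5/12) + ((1/12)*sqrt(119))*i and appears to the power 3; the numerator there equals (33283/82584) + ((2401/82584)*sqrt(119))*i, nonzero, and no other factor vanishes.
Hence a pole whose order is the multiplicity, 3.

The point is a pole of order 3.
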